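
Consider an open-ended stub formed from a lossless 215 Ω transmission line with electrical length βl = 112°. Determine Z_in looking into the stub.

Z_in ≈ +j86.9 Ω

tan(βl) = -2.48
For an open-ended stub, Z_in = −jZ_0·cot(βl) = −jZ_0/tan(βl)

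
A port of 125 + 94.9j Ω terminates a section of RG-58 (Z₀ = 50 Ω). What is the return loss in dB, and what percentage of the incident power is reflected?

RL ≈ 4.33 dB; 36.9% of incident power reflected

Γ = (75 + j94.9)/(175 + j94.9), |Γ| = 0.608
RL = −20·log₁₀(0.608) = 4.33 dB
P_refl/P_inc = |Γ|² = 0.369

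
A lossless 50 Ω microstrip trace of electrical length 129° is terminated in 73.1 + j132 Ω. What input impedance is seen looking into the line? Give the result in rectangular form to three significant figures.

tan(βl) = tan(129°) = -1.23
Z_in = Z_0·(Z_L + jZ_0·tanβl)/(Z_0 + jZ_L·tanβl)
     = 50·(73.1 + j70.3)/(213 − j90.3)

Z_in ≈ 8.62 + j20.1 Ω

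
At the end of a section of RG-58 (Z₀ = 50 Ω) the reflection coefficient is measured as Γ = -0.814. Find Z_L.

Z_L = Z_0·(1 + Γ)/(1 − Γ) = 50·(0.186)/(1.81)

Z_L ≈ 5.13 Ω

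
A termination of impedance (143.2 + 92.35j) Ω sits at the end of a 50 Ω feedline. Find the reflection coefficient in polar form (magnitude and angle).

Γ ≈ 0.613 ∠ 19.2°

Γ = (Z_L − Z_0)/(Z_L + Z_0) = (93.2 + j92.35)/(193.2 + j92.35)
|Γ| = 131/214 = 0.613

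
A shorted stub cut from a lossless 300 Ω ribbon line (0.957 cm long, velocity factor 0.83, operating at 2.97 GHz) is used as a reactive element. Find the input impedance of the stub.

λ = v/f = 0.83·c / 2.97 GHz = 0.0838 m
βl = 2π·l/λ = 2π × 0.114 = 41.1°
tan(βl) = 0.872
For a shorted stub, Z_in = jZ_0·tan(βl)

Z_in ≈ +j262 Ω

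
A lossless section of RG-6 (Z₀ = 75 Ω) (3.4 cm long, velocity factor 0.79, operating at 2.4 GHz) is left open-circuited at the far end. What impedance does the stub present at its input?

Z_in ≈ +j50.5 Ω

λ = v/f = 0.79·c / 2.4 GHz = 0.0988 m
βl = 2π·l/λ = 2π × 0.344 = 124°
tan(βl) = -1.49
For an open-circuited stub, Z_in = −jZ_0·cot(βl) = −jZ_0/tan(βl)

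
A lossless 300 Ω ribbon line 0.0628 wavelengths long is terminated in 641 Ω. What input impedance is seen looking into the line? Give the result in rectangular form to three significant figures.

Z_in ≈ 420 − j249 Ω

βl = 2π × 0.0628 = 22.6°
tan(βl) = tan(22.6°) = 0.416
Z_in = Z_0·(Z_L + jZ_0·tanβl)/(Z_0 + jZ_L·tanβl)
     = 300·(641 + j125)/(300 + j267)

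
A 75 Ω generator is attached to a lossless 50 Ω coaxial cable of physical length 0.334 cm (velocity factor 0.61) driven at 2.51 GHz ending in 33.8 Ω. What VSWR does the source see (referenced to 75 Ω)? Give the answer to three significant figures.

VSWR ≈ 2.15

λ = v/f = 0.61·c / 2.51 GHz = 0.0729 m
βl = 2π·l/λ = 2π × 0.0458 = 16.5°
tan(βl) = 0.296
Z_in = Z_0·(Z_L + jZ_0·tanβl)/(Z_0 + jZ_L·tanβl) = 35.3 + j7.73 Ω
Γ_s = (Z_in − Z_s)/(Z_in + Z_s) = (-39.7 + j7.73)/(110 + j7.73), |Γ_s| = 0.365
VSWR = (1 + |Γ_s|)/(1 − |Γ_s|)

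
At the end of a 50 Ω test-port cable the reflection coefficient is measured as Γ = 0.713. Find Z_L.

Z_L ≈ 298 Ω

Z_L = Z_0·(1 + Γ)/(1 − Γ) = 50·(1.71)/(0.287)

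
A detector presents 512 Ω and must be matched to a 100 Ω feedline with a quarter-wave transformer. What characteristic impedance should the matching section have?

Z_qwt = √(Z_0·R_L) = √(100 × 512) = √51200

Z_qwt ≈ 226 Ω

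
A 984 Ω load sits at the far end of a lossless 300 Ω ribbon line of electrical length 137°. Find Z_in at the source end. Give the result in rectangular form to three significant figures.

Z_in ≈ 178 + j264 Ω

tan(βl) = tan(137°) = -0.933
Z_in = Z_0·(Z_L + jZ_0·tanβl)/(Z_0 + jZ_L·tanβl)
     = 300·(984 − j280)/(300 − j918)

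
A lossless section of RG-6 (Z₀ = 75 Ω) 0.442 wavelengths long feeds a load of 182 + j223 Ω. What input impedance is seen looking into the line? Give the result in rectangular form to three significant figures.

βl = 2π × 0.442 = 159°
tan(βl) = tan(159°) = -0.381
Z_in = Z_0·(Z_L + jZ_0·tanβl)/(Z_0 + jZ_L·tanβl)
     = 75·(182 + j194)/(160 − j69.4)

Z_in ≈ 38.5 + j108 Ω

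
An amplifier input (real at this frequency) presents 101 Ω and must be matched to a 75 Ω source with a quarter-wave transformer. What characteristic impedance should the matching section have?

Z_qwt = √(Z_0·R_L) = √(75 × 101) = √7575

Z_qwt ≈ 87 Ω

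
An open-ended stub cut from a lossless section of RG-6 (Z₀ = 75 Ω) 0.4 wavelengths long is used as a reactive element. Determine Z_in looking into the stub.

βl = 2π × 0.4 = 144°
tan(βl) = -0.727
For an open-ended stub, Z_in = −jZ_0·cot(βl) = −jZ_0/tan(βl)

Z_in ≈ +j103 Ω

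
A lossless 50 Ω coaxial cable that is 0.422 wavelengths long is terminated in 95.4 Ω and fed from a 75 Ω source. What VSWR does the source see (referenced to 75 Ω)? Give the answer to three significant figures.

βl = 2π × 0.422 = 152°
tan(βl) = -0.534
Z_in = Z_0·(Z_L + jZ_0·tanβl)/(Z_0 + jZ_L·tanβl) = 60.2 + j34.6 Ω
Γ_s = (Z_in − Z_s)/(Z_in + Z_s) = (-14.8 + j34.6)/(135 + j34.6), |Γ_s| = 0.27
VSWR = (1 + |Γ_s|)/(1 − |Γ_s|)

VSWR ≈ 1.74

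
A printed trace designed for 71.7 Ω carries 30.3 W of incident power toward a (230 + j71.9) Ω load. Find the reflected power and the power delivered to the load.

|Γ| = |(158.3 + j71.9)/(301.7 + j71.9)| = 0.561
|Γ|² = 0.314
P_refl = |Γ|²·P_inc = 9.52 W, P_del = (1 − |Γ|²)·P_inc = 20.8 W

P_reflected ≈ 9.52 W; P_delivered ≈ 20.8 W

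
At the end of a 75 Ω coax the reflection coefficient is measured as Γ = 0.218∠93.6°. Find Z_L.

Z_L ≈ 66.5 + j30.4 Ω

Z_L = Z_0·(1 + Γ)/(1 − Γ) = 75·(0.986 + j0.218)/(1.01 − j0.218)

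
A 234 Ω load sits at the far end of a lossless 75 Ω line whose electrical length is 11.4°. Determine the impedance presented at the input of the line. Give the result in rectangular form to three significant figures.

tan(βl) = tan(11.4°) = 0.202
Z_in = Z_0·(Z_L + jZ_0·tanβl)/(Z_0 + jZ_L·tanβl)
     = 75·(234 + j15.1)/(75 + j47.2)

Z_in ≈ 174 − j94.6 Ω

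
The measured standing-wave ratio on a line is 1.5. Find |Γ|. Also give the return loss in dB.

|Γ| = (S − 1)/(S + 1) = (1.5 − 1)/(1.5 + 1) = 0.5/2.5
RL = −20·log₁₀|Γ| = −20·log₁₀(0.2)

|Γ| ≈ 0.2; return loss ≈ 14 dB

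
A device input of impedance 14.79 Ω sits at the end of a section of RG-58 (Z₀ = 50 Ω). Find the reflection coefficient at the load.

Γ = -0.543

Γ = (Z_L − Z_0)/(Z_L + Z_0) = (14.79 − 50)/(14.79 + 50) = -35.21/64.79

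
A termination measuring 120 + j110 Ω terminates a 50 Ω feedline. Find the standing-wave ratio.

VSWR ≈ 4.62

Γ = (Z_L − Z_0)/(Z_L + Z_0) = (70 + j110)/(170 + j110)
|Γ| = 130/202 = 0.644
VSWR = (1 + |Γ|)/(1 − |Γ|) = 1.64/0.356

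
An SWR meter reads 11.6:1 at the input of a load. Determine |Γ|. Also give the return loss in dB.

|Γ| ≈ 0.841; return loss ≈ 1.5 dB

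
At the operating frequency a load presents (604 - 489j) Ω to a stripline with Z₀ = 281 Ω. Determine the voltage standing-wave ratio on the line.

VSWR ≈ 3.76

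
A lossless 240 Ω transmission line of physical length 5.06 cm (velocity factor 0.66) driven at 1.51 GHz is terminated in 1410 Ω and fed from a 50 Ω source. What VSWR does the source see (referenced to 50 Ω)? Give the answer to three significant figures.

λ = v/f = 0.66·c / 1.51 GHz = 0.131 m
βl = 2π·l/λ = 2π × 0.386 = 139°
tan(βl) = -0.872
Z_in = Z_0·(Z_L + jZ_0·tanβl)/(Z_0 + jZ_L·tanβl) = 91.1 + j258 Ω
Γ_s = (Z_in − Z_s)/(Z_in + Z_s) = (41.1 + j258)/(141 + j258), |Γ_s| = 0.888
VSWR = (1 + |Γ_s|)/(1 − |Γ_s|)

VSWR ≈ 16.9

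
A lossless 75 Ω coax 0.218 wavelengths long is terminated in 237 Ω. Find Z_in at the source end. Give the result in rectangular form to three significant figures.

βl = 2π × 0.218 = 78.5°
tan(βl) = tan(78.5°) = 4.91
Z_in = Z_0·(Z_L + jZ_0·tanβl)/(Z_0 + jZ_L·tanβl)
     = 75·(237 + j368)/(75 + j1160)

Z_in ≈ 24.6 − j13.7 Ω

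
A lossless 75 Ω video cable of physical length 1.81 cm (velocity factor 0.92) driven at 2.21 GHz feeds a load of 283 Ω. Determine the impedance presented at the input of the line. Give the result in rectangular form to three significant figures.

Z_in ≈ 30.6 − j51.9 Ω

λ = v/f = 0.92·c / 2.21 GHz = 0.125 m
βl = 2π·l/λ = 2π × 0.145 = 52.2°
tan(βl) = tan(52.2°) = 1.29
Z_in = Z_0·(Z_L + jZ_0·tanβl)/(Z_0 + jZ_L·tanβl)
     = 75·(283 + j96.6)/(75 + j365)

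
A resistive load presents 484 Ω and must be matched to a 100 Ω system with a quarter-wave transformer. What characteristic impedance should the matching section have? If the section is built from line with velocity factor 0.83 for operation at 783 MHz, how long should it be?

Z_qwt ≈ 220 Ω; length ≈ 7.95 cm

Z_qwt = √(Z_0·R_L) = √(100 × 484) = √48400
λ = 0.83·c/f = 0.318 m, so l = λ/4 = 0.0795 m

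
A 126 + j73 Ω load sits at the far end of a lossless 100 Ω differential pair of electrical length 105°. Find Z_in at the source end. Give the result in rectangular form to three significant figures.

tan(βl) = tan(105°) = -3.73
Z_in = Z_0·(Z_L + jZ_0·tanβl)/(Z_0 + jZ_L·tanβl)
     = 100·(126 − j300)/(372 − j470)

Z_in ≈ 52.3 − j14.6 Ω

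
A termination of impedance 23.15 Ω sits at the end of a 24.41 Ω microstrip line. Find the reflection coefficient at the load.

Γ = (Z_L − Z_0)/(Z_L + Z_0) = (23.15 − 24.41)/(23.15 + 24.41) = -1.26/47.56

Γ = -0.0265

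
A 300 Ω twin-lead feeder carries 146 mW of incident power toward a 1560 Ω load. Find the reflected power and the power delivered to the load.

Γ = (1560 − 300)/(1560 + 300) = 0.677
|Γ|² = 0.459
P_refl = |Γ|²·P_inc = 67 mW, P_del = (1 − |Γ|²)·P_inc = 79 mW

P_reflected ≈ 67 mW; P_delivered ≈ 79 mW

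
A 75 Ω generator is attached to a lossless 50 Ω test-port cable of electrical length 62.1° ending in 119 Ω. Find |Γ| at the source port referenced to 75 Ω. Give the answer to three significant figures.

tan(βl) = 1.89
Z_in = Z_0·(Z_L + jZ_0·tanβl)/(Z_0 + jZ_L·tanβl) = 25.6 − j20.8 Ω
Γ_s = (Z_in − Z_s)/(Z_in + Z_s) = (-49.4 − j20.8)/(101 − j20.8), |Γ_s| = 0.521

|Γ| ≈ 0.521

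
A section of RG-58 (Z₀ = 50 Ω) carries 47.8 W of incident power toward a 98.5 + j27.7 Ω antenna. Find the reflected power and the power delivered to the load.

|Γ| = |(48.5 + j27.7)/(148.5 + j27.7)| = 0.37
|Γ|² = 0.137
P_refl = |Γ|²·P_inc = 6.53 W, P_del = (1 − |Γ|²)·P_inc = 41.3 W

P_reflected ≈ 6.53 W; P_delivered ≈ 41.3 W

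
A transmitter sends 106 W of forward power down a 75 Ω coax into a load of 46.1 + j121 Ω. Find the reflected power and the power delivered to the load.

|Γ| = |(-28.9 + j121)/(121.1 + j121)| = 0.727
|Γ|² = 0.528
P_refl = |Γ|²·P_inc = 56 W, P_del = (1 − |Γ|²)·P_inc = 50 W

P_reflected ≈ 56 W; P_delivered ≈ 50 W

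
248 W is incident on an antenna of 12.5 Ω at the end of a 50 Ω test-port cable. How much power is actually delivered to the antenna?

P_delivered ≈ 159 W

Γ = (12.5 − 50)/(12.5 + 50) = -0.6
|Γ|² = 0.36
P_refl = |Γ|²·P_inc = 89.3 W, P_del = (1 − |Γ|²)·P_inc = 159 W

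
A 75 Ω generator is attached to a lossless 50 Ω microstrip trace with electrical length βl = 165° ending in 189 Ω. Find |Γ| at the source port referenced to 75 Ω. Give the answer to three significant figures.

|Γ| ≈ 0.467

tan(βl) = -0.268
Z_in = Z_0·(Z_L + jZ_0·tanβl)/(Z_0 + jZ_L·tanβl) = 100 + j87.9 Ω
Γ_s = (Z_in − Z_s)/(Z_in + Z_s) = (25 + j87.9)/(175 + j87.9), |Γ_s| = 0.467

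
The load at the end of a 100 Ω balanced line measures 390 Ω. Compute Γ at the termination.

Γ = (Z_L − Z_0)/(Z_L + Z_0) = (390 − 100)/(390 + 100) = 290/490

Γ = 0.592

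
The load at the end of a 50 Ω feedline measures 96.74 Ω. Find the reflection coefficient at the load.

Γ = 0.319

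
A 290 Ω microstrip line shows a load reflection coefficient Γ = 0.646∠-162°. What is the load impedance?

Z_L ≈ 63.9 − j43.8 Ω

Z_L = Z_0·(1 + Γ)/(1 − Γ) = 290·(0.386 − j0.2)/(1.61 + j0.2)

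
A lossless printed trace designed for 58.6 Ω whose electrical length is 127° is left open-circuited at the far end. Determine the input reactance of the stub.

X_in ≈ 44.2 Ω (inductive)

tan(βl) = -1.33
For an open-circuited stub, Z_in = −jZ_0·cot(βl) = −jZ_0/tan(βl)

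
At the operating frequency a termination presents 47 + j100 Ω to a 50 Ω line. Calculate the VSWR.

VSWR ≈ 6.1

Γ = (Z_L − Z_0)/(Z_L + Z_0) = (-3 + j100)/(97 + j100)
|Γ| = 100/139 = 0.718
VSWR = (1 + |Γ|)/(1 − |Γ|) = 1.72/0.282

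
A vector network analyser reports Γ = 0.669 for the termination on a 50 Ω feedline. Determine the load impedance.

Z_L ≈ 252 Ω

Z_L = Z_0·(1 + Γ)/(1 − Γ) = 50·(1.67)/(0.331)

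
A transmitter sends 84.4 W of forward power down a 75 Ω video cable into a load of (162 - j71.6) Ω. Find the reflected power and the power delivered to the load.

|Γ| = |(87 − j71.6)/(237 − j71.6)| = 0.455
|Γ|² = 0.207
P_refl = |Γ|²·P_inc = 17.5 W, P_del = (1 − |Γ|²)·P_inc = 66.9 W

P_reflected ≈ 17.5 W; P_delivered ≈ 66.9 W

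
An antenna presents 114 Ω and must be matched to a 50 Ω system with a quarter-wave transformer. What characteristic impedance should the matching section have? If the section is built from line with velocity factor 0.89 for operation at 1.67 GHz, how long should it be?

Z_qwt = √(Z_0·R_L) = √(50 × 114) = √5700
λ = 0.89·c/f = 0.16 m, so l = λ/4 = 0.04 m

Z_qwt ≈ 75.5 Ω; length ≈ 4 cm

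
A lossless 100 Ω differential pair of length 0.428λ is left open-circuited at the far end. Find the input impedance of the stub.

Z_in ≈ +j206 Ω

βl = 2π × 0.428 = 154°
tan(βl) = -0.486
For an open-circuited stub, Z_in = −jZ_0·cot(βl) = −jZ_0/tan(βl)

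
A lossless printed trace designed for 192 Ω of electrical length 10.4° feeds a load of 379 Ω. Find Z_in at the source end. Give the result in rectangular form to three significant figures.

tan(βl) = tan(10.4°) = 0.184
Z_in = Z_0·(Z_L + jZ_0·tanβl)/(Z_0 + jZ_L·tanβl)
     = 192·(379 + j35.2)/(192 + j69.6)

Z_in ≈ 346 − j90.2 Ω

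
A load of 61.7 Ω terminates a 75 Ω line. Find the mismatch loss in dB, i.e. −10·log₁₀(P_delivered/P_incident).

mismatch loss ≈ 0.0413 dB

Γ = (61.7 − 75)/(61.7 + 75) = -0.0973
|Γ|² = 0.00947, so P_del/P_inc = 1 − |Γ|² = 0.991
ML = −10·log₁₀(1 − |Γ|²)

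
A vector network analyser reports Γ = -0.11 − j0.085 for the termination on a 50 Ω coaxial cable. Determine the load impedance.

Z_L ≈ 39.6 − j6.86 Ω

Z_L = Z_0·(1 + Γ)/(1 − Γ) = 50·(0.89 − j0.085)/(1.11 + j0.085)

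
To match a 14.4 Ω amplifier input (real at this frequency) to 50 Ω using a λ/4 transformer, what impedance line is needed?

Z_qwt = √(Z_0·R_L) = √(50 × 14.4) = √720

Z_qwt ≈ 26.8 Ω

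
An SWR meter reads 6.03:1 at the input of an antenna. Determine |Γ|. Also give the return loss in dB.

|Γ| ≈ 0.716; return loss ≈ 2.91 dB

|Γ| = (S − 1)/(S + 1) = (6.03 − 1)/(6.03 + 1) = 5.03/7.03
RL = −20·log₁₀|Γ| = −20·log₁₀(0.716)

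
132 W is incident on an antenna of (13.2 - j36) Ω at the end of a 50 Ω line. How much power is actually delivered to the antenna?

|Γ| = |(-36.8 − j36)/(63.2 − j36)| = 0.708
|Γ|² = 0.501
P_refl = |Γ|²·P_inc = 66.1 W, P_del = (1 − |Γ|²)·P_inc = 65.9 W

P_delivered ≈ 65.9 W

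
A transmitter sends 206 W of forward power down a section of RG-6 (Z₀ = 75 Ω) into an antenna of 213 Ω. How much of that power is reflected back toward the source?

P_reflected ≈ 47.3 W

Γ = (213 − 75)/(213 + 75) = 0.479
|Γ|² = 0.23
P_refl = |Γ|²·P_inc = 47.3 W, P_del = (1 − |Γ|²)·P_inc = 159 W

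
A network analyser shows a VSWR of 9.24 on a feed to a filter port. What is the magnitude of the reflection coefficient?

|Γ| = (S − 1)/(S + 1) = (9.24 − 1)/(9.24 + 1) = 8.24/10.2

|Γ| ≈ 0.805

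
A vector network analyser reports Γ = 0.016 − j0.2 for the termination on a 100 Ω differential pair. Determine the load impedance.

Z_L ≈ 95.2 − j39.7 Ω

Z_L = Z_0·(1 + Γ)/(1 − Γ) = 100·(1.02 − j0.2)/(0.984 + j0.2)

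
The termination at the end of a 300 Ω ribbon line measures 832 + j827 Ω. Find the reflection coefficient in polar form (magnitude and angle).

Γ ≈ 0.701 ∠ 21.1°

Γ = (Z_L − Z_0)/(Z_L + Z_0) = (532 + j827)/(1132 + j827)
|Γ| = 983/1400 = 0.701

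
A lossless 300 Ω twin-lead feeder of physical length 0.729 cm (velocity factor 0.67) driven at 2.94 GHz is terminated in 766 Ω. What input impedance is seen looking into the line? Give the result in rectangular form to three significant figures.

λ = v/f = 0.67·c / 2.94 GHz = 0.0684 m
βl = 2π·l/λ = 2π × 0.107 = 38.4°
tan(βl) = tan(38.4°) = 0.792
Z_in = Z_0·(Z_L + jZ_0·tanβl)/(Z_0 + jZ_L·tanβl)
     = 300·(766 + j238)/(300 + j607)

Z_in ≈ 245 − j258 Ω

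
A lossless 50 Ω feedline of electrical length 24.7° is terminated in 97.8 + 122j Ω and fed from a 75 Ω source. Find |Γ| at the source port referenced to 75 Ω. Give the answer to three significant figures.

|Γ| ≈ 0.574

tan(βl) = 0.46
Z_in = Z_0·(Z_L + jZ_0·tanβl)/(Z_0 + jZ_L·tanβl) = 144 − j128 Ω
Γ_s = (Z_in − Z_s)/(Z_in + Z_s) = (68.7 − j128)/(219 − j128), |Γ_s| = 0.574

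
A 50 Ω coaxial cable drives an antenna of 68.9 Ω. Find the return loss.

RL ≈ 16 dB

Γ = (68.9 − 50)/(68.9 + 50) = 0.159
RL = −20·log₁₀|Γ| = −20·log₁₀(0.159)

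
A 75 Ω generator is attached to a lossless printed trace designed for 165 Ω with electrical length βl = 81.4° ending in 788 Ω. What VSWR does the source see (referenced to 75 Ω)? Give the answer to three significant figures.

tan(βl) = 6.61
Z_in = Z_0·(Z_L + jZ_0·tanβl)/(Z_0 + jZ_L·tanβl) = 35.3 − j23.8 Ω
Γ_s = (Z_in − Z_s)/(Z_in + Z_s) = (-39.7 − j23.8)/(110 − j23.8), |Γ_s| = 0.41
VSWR = (1 + |Γ_s|)/(1 − |Γ_s|)

VSWR ≈ 2.39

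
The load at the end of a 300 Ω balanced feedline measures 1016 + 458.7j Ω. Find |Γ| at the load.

Γ = (Z_L − Z_0)/(Z_L + Z_0) = (716 + j458.7)/(1316 + j458.7)
|Γ| = 850/1390

|Γ| ≈ 0.61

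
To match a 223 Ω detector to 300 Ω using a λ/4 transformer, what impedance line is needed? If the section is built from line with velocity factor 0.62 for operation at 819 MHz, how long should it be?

Z_qwt = √(Z_0·R_L) = √(300 × 223) = √66900
λ = 0.62·c/f = 0.227 m, so l = λ/4 = 0.0568 m

Z_qwt ≈ 259 Ω; length ≈ 5.68 cm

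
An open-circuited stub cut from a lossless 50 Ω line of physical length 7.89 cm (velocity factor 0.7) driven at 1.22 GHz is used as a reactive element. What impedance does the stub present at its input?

λ = v/f = 0.7·c / 1.22 GHz = 0.172 m
βl = 2π·l/λ = 2π × 0.458 = 165°
tan(βl) = -0.268
For an open-circuited stub, Z_in = −jZ_0·cot(βl) = −jZ_0/tan(βl)

Z_in ≈ +j187 Ω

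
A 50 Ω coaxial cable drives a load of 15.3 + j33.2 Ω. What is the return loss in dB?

Γ = (-34.7 + j33.2)/(65.3 + j33.2), |Γ| = 0.656
RL = −20·log₁₀|Γ| = −20·log₁₀(0.656)

RL ≈ 3.67 dB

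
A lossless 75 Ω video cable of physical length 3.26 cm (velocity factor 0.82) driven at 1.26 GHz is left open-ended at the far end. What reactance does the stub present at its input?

X_in ≈ -43.1 Ω (capacitive)

λ = v/f = 0.82·c / 1.26 GHz = 0.195 m
βl = 2π·l/λ = 2π × 0.167 = 60.1°
tan(βl) = 1.74
For an open-ended stub, Z_in = −jZ_0·cot(βl) = −jZ_0/tan(βl)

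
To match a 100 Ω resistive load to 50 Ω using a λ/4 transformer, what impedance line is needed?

Z_qwt ≈ 70.7 Ω

Z_qwt = √(Z_0·R_L) = √(50 × 100) = √5000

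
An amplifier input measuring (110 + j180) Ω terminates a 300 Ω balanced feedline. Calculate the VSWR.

VSWR ≈ 3.81

Γ = (Z_L − Z_0)/(Z_L + Z_0) = (-190 + j180)/(410 + j180)
|Γ| = 262/448 = 0.585
VSWR = (1 + |Γ|)/(1 − |Γ|) = 1.58/0.415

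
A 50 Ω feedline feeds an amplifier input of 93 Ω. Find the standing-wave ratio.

For a purely resistive load, VSWR = R_L/Z_0 or Z_0/R_L (whichever > 1) = 93/50

VSWR ≈ 1.86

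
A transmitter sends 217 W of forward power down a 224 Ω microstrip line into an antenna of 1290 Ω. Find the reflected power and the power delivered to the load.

P_reflected ≈ 108 W; P_delivered ≈ 109 W

Γ = (1290 − 224)/(1290 + 224) = 0.704
|Γ|² = 0.496
P_refl = |Γ|²·P_inc = 108 W, P_del = (1 − |Γ|²)·P_inc = 109 W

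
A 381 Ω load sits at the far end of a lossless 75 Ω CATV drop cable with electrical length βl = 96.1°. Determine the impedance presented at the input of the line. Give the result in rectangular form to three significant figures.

tan(βl) = tan(96.1°) = -9.36
Z_in = Z_0·(Z_L + jZ_0·tanβl)/(Z_0 + jZ_L·tanβl)
     = 75·(381 − j702)/(75 − j3570)

Z_in ≈ 14.9 + j7.7 Ω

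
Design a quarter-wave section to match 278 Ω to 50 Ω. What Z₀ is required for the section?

Z_qwt = √(Z_0·R_L) = √(50 × 278) = √13900

Z_qwt ≈ 118 Ω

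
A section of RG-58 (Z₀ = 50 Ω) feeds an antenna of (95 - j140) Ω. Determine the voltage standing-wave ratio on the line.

VSWR ≈ 6.4

Γ = (Z_L − Z_0)/(Z_L + Z_0) = (45 − j140)/(145 − j140)
|Γ| = 147/202 = 0.73
VSWR = (1 + |Γ|)/(1 − |Γ|) = 1.73/0.27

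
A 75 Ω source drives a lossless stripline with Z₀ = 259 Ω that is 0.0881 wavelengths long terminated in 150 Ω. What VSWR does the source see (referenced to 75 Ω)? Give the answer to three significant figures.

βl = 2π × 0.0881 = 31.7°
tan(βl) = 0.618
Z_in = Z_0·(Z_L + jZ_0·tanβl)/(Z_0 + jZ_L·tanβl) = 184 + j94.3 Ω
Γ_s = (Z_in − Z_s)/(Z_in + Z_s) = (109 + j94.3)/(259 + j94.3), |Γ_s| = 0.523
VSWR = (1 + |Γ_s|)/(1 − |Γ_s|)

VSWR ≈ 3.19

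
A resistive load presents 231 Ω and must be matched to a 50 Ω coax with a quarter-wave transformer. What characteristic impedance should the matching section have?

Z_qwt = √(Z_0·R_L) = √(50 × 231) = √11550

Z_qwt ≈ 107 Ω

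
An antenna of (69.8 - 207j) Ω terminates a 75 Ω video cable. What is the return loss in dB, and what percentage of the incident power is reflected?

RL ≈ 1.73 dB; 67.2% of incident power reflected

Γ = (-5.2 − j207)/(144.8 − j207), |Γ| = 0.82
RL = −20·log₁₀(0.82) = 1.73 dB
P_refl/P_inc = |Γ|² = 0.672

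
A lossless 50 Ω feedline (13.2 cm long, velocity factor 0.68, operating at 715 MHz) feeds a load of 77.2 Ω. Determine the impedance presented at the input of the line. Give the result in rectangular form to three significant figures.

λ = v/f = 0.68·c / 715 MHz = 0.285 m
βl = 2π·l/λ = 2π × 0.463 = 167°
tan(βl) = tan(167°) = -0.239
Z_in = Z_0·(Z_L + jZ_0·tanβl)/(Z_0 + jZ_L·tanβl)
     = 50·(77.2 − j12)/(50 − j18.5)

Z_in ≈ 71.8 + j14.6 Ω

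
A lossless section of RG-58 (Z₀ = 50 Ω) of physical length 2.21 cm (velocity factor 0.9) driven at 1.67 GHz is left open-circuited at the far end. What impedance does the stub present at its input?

λ = v/f = 0.9·c / 1.67 GHz = 0.162 m
βl = 2π·l/λ = 2π × 0.137 = 49.2°
tan(βl) = 1.16
For an open-circuited stub, Z_in = −jZ_0·cot(βl) = −jZ_0/tan(βl)

Z_in ≈ −j43.1 Ω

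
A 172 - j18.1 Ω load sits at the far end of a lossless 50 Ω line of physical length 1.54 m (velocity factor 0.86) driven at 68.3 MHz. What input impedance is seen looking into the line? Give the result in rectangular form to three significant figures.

λ = v/f = 0.86·c / 68.3 MHz = 3.78 m
βl = 2π·l/λ = 2π × 0.408 = 147°
tan(βl) = tan(147°) = -0.655
Z_in = Z_0·(Z_L + jZ_0·tanβl)/(Z_0 + jZ_L·tanβl)
     = 50·(172 − j50.9)/(38.1 − j113)

Z_in ≈ 43.4 + j61.6 Ω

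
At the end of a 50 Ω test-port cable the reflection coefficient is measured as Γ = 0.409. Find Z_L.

Z_L ≈ 119 Ω

Z_L = Z_0·(1 + Γ)/(1 − Γ) = 50·(1.41)/(0.591)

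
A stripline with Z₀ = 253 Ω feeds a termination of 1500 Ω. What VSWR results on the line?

For a purely resistive load, VSWR = R_L/Z_0 or Z_0/R_L (whichever > 1) = 1500/253

VSWR ≈ 5.93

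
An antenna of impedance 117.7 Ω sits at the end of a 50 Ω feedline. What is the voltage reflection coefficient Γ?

Γ = 0.404

Γ = (Z_L − Z_0)/(Z_L + Z_0) = (117.7 − 50)/(117.7 + 50) = 67.7/167.7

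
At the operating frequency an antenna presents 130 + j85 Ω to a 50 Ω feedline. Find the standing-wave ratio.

Γ = (Z_L − Z_0)/(Z_L + Z_0) = (80 + j85)/(180 + j85)
|Γ| = 117/199 = 0.586
VSWR = (1 + |Γ|)/(1 − |Γ|) = 1.59/0.414

VSWR ≈ 3.84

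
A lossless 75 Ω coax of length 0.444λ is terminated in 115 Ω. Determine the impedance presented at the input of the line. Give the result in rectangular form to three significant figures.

Z_in ≈ 99.1 + j28.3 Ω

βl = 2π × 0.444 = 160°
tan(βl) = tan(160°) = -0.367
Z_in = Z_0·(Z_L + jZ_0·tanβl)/(Z_0 + jZ_L·tanβl)
     = 75·(115 − j27.5)/(75 − j42.2)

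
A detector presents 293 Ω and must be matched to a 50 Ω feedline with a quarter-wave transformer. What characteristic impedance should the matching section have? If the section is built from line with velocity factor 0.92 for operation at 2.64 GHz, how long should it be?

Z_qwt = √(Z_0·R_L) = √(50 × 293) = √14650
λ = 0.92·c/f = 0.105 m, so l = λ/4 = 0.0261 m

Z_qwt ≈ 121 Ω; length ≈ 2.61 cm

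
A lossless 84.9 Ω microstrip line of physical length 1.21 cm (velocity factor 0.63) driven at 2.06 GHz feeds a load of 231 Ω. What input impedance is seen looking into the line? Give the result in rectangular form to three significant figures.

Z_in ≈ 51.6 − j60.5 Ω

λ = v/f = 0.63·c / 2.06 GHz = 0.0917 m
βl = 2π·l/λ = 2π × 0.132 = 47.5°
tan(βl) = tan(47.5°) = 1.09
Z_in = Z_0·(Z_L + jZ_0·tanβl)/(Z_0 + jZ_L·tanβl)
     = 84.9·(231 + j92.6)/(84.9 + j252)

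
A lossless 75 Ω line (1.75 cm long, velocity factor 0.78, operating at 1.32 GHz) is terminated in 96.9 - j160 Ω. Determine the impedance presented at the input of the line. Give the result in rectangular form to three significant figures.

Z_in ≈ 20.3 − j49.6 Ω

λ = v/f = 0.78·c / 1.32 GHz = 0.177 m
βl = 2π·l/λ = 2π × 0.0987 = 35.5°
tan(βl) = tan(35.5°) = 0.714
Z_in = Z_0·(Z_L + jZ_0·tanβl)/(Z_0 + jZ_L·tanβl)
     = 75·(96.9 − j106)/(189 + j69.2)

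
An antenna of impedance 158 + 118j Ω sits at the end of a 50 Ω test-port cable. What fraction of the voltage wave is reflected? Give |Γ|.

|Γ| ≈ 0.669

Γ = (Z_L − Z_0)/(Z_L + Z_0) = (108 + j118)/(208 + j118)
|Γ| = 160/239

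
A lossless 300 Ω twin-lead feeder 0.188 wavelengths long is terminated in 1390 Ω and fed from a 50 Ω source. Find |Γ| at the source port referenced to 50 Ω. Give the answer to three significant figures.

|Γ| ≈ 0.697

βl = 2π × 0.188 = 67.7°
tan(βl) = 2.44
Z_in = Z_0·(Z_L + jZ_0·tanβl)/(Z_0 + jZ_L·tanβl) = 75.1 − j117 Ω
Γ_s = (Z_in − Z_s)/(Z_in + Z_s) = (25.1 − j117)/(125 − j117), |Γ_s| = 0.697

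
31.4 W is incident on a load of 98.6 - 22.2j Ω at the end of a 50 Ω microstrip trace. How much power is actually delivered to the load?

P_delivered ≈ 27.4 W

|Γ| = |(48.6 − j22.2)/(148.6 − j22.2)| = 0.356
|Γ|² = 0.126
P_refl = |Γ|²·P_inc = 3.97 W, P_del = (1 − |Γ|²)·P_inc = 27.4 W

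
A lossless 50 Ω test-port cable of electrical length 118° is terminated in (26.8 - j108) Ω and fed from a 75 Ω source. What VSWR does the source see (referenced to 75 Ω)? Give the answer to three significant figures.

VSWR ≈ 10.9

tan(βl) = -1.88
Z_in = Z_0·(Z_L + jZ_0·tanβl)/(Z_0 + jZ_L·tanβl) = 11.7 + j62.1 Ω
Γ_s = (Z_in − Z_s)/(Z_in + Z_s) = (-63.3 + j62.1)/(86.7 + j62.1), |Γ_s| = 0.832
VSWR = (1 + |Γ_s|)/(1 − |Γ_s|)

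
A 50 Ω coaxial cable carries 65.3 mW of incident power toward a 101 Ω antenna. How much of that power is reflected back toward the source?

Γ = (101 − 50)/(101 + 50) = 0.338
|Γ|² = 0.114
P_refl = |Γ|²·P_inc = 7.45 mW, P_del = (1 − |Γ|²)·P_inc = 57.9 mW

P_reflected ≈ 7.45 mW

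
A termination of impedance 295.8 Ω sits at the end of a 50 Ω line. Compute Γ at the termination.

Γ = 0.711

Γ = (Z_L − Z_0)/(Z_L + Z_0) = (295.8 − 50)/(295.8 + 50) = 245.8/345.8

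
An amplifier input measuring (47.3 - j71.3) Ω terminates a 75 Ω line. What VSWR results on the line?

Γ = (Z_L − Z_0)/(Z_L + Z_0) = (-27.7 − j71.3)/(122.3 − j71.3)
|Γ| = 76.5/142 = 0.54
VSWR = (1 + |Γ|)/(1 − |Γ|) = 1.54/0.46

VSWR ≈ 3.35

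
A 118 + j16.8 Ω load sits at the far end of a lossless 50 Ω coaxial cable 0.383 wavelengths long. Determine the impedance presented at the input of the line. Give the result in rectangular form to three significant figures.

βl = 2π × 0.383 = 138°
tan(βl) = tan(138°) = -0.904
Z_in = Z_0·(Z_L + jZ_0·tanβl)/(Z_0 + jZ_L·tanβl)
     = 50·(118 − j28.4)/(65.2 − j107)

Z_in ≈ 34.3 + j34.3 Ω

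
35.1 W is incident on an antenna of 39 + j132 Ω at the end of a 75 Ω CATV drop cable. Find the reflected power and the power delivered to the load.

|Γ| = |(-36 + j132)/(114 + j132)| = 0.784
|Γ|² = 0.615
P_refl = |Γ|²·P_inc = 21.6 W, P_del = (1 − |Γ|²)·P_inc = 13.5 W

P_reflected ≈ 21.6 W; P_delivered ≈ 13.5 W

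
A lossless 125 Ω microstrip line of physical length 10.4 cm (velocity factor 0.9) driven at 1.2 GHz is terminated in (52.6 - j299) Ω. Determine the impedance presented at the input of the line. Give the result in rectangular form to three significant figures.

Z_in ≈ 296 − j710 Ω

λ = v/f = 0.9·c / 1.2 GHz = 0.225 m
βl = 2π·l/λ = 2π × 0.462 = 166°
tan(βl) = tan(166°) = -0.242
Z_in = Z_0·(Z_L + jZ_0·tanβl)/(Z_0 + jZ_L·tanβl)
     = 125·(52.6 − j329)/(52.7 − j12.7)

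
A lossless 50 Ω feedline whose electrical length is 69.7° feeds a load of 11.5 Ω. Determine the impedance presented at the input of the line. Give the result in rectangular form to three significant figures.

Z_in ≈ 68.9 + j92.3 Ω

tan(βl) = tan(69.7°) = 2.7
Z_in = Z_0·(Z_L + jZ_0·tanβl)/(Z_0 + jZ_L·tanβl)
     = 50·(11.5 + j135)/(50 + j31.1)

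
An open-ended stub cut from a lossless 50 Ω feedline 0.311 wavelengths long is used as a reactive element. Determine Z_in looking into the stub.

Z_in ≈ +j20.2 Ω

βl = 2π × 0.311 = 112°
tan(βl) = -2.48
For an open-ended stub, Z_in = −jZ_0·cot(βl) = −jZ_0/tan(βl)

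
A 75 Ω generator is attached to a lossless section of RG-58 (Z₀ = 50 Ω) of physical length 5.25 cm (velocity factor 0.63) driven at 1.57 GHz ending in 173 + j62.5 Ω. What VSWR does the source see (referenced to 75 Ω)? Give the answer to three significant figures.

λ = v/f = 0.63·c / 1.57 GHz = 0.12 m
βl = 2π·l/λ = 2π × 0.436 = 157°
tan(βl) = -0.424
Z_in = Z_0·(Z_L + jZ_0·tanβl)/(Z_0 + jZ_L·tanβl) = 45.4 + j70.5 Ω
Γ_s = (Z_in − Z_s)/(Z_in + Z_s) = (-29.6 + j70.5)/(120 + j70.5), |Γ_s| = 0.548
VSWR = (1 + |Γ_s|)/(1 − |Γ_s|)

VSWR ≈ 3.43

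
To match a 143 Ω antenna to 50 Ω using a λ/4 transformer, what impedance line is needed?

Z_qwt ≈ 84.6 Ω

Z_qwt = √(Z_0·R_L) = √(50 × 143) = √7150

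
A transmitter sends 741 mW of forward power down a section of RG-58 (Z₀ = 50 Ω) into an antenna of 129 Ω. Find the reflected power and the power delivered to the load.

P_reflected ≈ 144 mW; P_delivered ≈ 597 mW

Γ = (129 − 50)/(129 + 50) = 0.441
|Γ|² = 0.195
P_refl = |Γ|²·P_inc = 144 mW, P_del = (1 − |Γ|²)·P_inc = 597 mW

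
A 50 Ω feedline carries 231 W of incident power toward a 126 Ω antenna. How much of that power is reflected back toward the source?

Γ = (126 − 50)/(126 + 50) = 0.432
|Γ|² = 0.186
P_refl = |Γ|²·P_inc = 43.1 W, P_del = (1 − |Γ|²)·P_inc = 188 W

P_reflected ≈ 43.1 W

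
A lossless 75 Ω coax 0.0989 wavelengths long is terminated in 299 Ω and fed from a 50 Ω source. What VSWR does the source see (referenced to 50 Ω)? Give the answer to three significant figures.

VSWR ≈ 4.89

βl = 2π × 0.0989 = 35.6°
tan(βl) = 0.716
Z_in = Z_0·(Z_L + jZ_0·tanβl)/(Z_0 + jZ_L·tanβl) = 49.4 − j87.4 Ω
Γ_s = (Z_in − Z_s)/(Z_in + Z_s) = (-0.561 − j87.4)/(99.4 − j87.4), |Γ_s| = 0.66
VSWR = (1 + |Γ_s|)/(1 − |Γ_s|)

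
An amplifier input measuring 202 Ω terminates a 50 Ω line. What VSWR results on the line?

Γ = (202 − 50)/(202 + 50) = 0.603
VSWR = (1 + 0.603)/(1 − 0.603)

VSWR ≈ 4.04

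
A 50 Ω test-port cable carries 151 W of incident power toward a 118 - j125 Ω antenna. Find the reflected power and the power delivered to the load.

|Γ| = |(68 − j125)/(168 − j125)| = 0.68
|Γ|² = 0.462
P_refl = |Γ|²·P_inc = 69.7 W, P_del = (1 − |Γ|²)·P_inc = 81.3 W

P_reflected ≈ 69.7 W; P_delivered ≈ 81.3 W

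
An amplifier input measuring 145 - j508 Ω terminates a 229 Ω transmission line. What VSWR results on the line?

VSWR ≈ 9.88

Γ = (Z_L − Z_0)/(Z_L + Z_0) = (-84 − j508)/(374 − j508)
|Γ| = 515/631 = 0.816
VSWR = (1 + |Γ|)/(1 − |Γ|) = 1.82/0.184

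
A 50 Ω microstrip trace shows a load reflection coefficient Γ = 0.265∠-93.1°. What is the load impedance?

Z_L ≈ 42.3 − j24.1 Ω

Z_L = Z_0·(1 + Γ)/(1 − Γ) = 50·(0.986 − j0.265)/(1.01 + j0.265)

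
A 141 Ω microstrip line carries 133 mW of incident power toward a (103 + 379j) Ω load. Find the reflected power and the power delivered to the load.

P_reflected ≈ 95 mW; P_delivered ≈ 38 mW

|Γ| = |(-38 + j379)/(244 + j379)| = 0.845
|Γ|² = 0.714
P_refl = |Γ|²·P_inc = 95 mW, P_del = (1 − |Γ|²)·P_inc = 38 mW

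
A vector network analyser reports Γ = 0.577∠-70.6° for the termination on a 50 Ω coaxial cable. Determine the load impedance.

Z_L = Z_0·(1 + Γ)/(1 − Γ) = 50·(1.19 − j0.544)/(0.808 + j0.544)

Z_L ≈ 35.1 − j57.3 Ω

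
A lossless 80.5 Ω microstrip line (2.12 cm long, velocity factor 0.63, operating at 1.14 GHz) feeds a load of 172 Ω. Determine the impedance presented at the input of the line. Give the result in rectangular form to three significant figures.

λ = v/f = 0.63·c / 1.14 GHz = 0.166 m
βl = 2π·l/λ = 2π × 0.128 = 46°
tan(βl) = tan(46°) = 1.04
Z_in = Z_0·(Z_L + jZ_0·tanβl)/(Z_0 + jZ_L·tanβl)
     = 80.5·(172 + j83.5)/(80.5 + j178)

Z_in ≈ 60.4 − j50.4 Ω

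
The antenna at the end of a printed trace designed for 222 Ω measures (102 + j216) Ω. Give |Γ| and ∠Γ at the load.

Γ = (Z_L − Z_0)/(Z_L + Z_0) = (-120 + j216)/(324 + j216)
|Γ| = 247/389 = 0.635

Γ ≈ 0.635 ∠ 85.4°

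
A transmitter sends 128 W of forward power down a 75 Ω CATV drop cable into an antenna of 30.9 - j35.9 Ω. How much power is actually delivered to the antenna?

|Γ| = |(-44.1 − j35.9)/(105.9 − j35.9)| = 0.509
|Γ|² = 0.259
P_refl = |Γ|²·P_inc = 33.1 W, P_del = (1 − |Γ|²)·P_inc = 94.9 W

P_delivered ≈ 94.9 W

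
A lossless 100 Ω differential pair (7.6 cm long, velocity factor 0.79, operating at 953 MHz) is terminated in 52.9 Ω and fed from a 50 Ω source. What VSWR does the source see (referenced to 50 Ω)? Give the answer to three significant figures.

λ = v/f = 0.79·c / 953 MHz = 0.249 m
βl = 2π·l/λ = 2π × 0.306 = 110°
tan(βl) = -2.74
Z_in = Z_0·(Z_L + jZ_0·tanβl)/(Z_0 + jZ_L·tanβl) = 145 − j63.6 Ω
Γ_s = (Z_in − Z_s)/(Z_in + Z_s) = (95.2 − j63.6)/(195 − j63.6), |Γ_s| = 0.558
VSWR = (1 + |Γ_s|)/(1 − |Γ_s|)

VSWR ≈ 3.52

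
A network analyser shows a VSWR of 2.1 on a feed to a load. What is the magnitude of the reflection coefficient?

|Γ| ≈ 0.355

|Γ| = (S − 1)/(S + 1) = (2.1 − 1)/(2.1 + 1) = 1.1/3.1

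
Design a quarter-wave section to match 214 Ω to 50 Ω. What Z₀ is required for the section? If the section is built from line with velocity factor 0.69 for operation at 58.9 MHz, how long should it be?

Z_qwt ≈ 103 Ω; length ≈ 87.9 cm

Z_qwt = √(Z_0·R_L) = √(50 × 214) = √10700
λ = 0.69·c/f = 3.51 m, so l = λ/4 = 0.879 m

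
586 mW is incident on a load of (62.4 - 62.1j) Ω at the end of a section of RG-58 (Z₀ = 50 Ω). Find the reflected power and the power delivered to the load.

P_reflected ≈ 143 mW; P_delivered ≈ 443 mW

|Γ| = |(12.4 − j62.1)/(112.4 − j62.1)| = 0.493
|Γ|² = 0.243
P_refl = |Γ|²·P_inc = 143 mW, P_del = (1 − |Γ|²)·P_inc = 443 mW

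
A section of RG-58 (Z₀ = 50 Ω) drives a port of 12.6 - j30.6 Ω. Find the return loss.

Γ = (-37.4 − j30.6)/(62.6 − j30.6), |Γ| = 0.694
RL = −20·log₁₀|Γ| = −20·log₁₀(0.694)

RL ≈ 3.18 dB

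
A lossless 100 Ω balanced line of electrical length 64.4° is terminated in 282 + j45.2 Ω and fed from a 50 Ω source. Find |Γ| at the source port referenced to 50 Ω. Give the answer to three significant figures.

tan(βl) = 2.09
Z_in = Z_0·(Z_L + jZ_0·tanβl)/(Z_0 + jZ_L·tanβl) = 43.6 − j47.5 Ω
Γ_s = (Z_in − Z_s)/(Z_in + Z_s) = (-6.4 − j47.5)/(93.6 − j47.5), |Γ_s| = 0.457

|Γ| ≈ 0.457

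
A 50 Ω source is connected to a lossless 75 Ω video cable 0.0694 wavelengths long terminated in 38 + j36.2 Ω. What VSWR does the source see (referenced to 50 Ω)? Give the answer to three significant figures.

βl = 2π × 0.0694 = 25°
tan(βl) = 0.466
Z_in = Z_0·(Z_L + jZ_0·tanβl)/(Z_0 + jZ_L·tanβl) = 70.4 + j70.3 Ω
Γ_s = (Z_in − Z_s)/(Z_in + Z_s) = (20.4 + j70.3)/(120 + j70.3), |Γ_s| = 0.525
VSWR = (1 + |Γ_s|)/(1 − |Γ_s|)

VSWR ≈ 3.21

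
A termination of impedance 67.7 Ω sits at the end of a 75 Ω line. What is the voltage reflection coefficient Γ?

Γ = -0.0512

Γ = (Z_L − Z_0)/(Z_L + Z_0) = (67.7 − 75)/(67.7 + 75) = -7.3/142.7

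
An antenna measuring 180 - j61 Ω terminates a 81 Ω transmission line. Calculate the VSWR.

Γ = (Z_L − Z_0)/(Z_L + Z_0) = (99 − j61)/(261 − j61)
|Γ| = 116/268 = 0.434
VSWR = (1 + |Γ|)/(1 − |Γ|) = 1.43/0.566

VSWR ≈ 2.53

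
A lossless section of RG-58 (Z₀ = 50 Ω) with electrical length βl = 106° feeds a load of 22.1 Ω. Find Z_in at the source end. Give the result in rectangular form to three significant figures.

tan(βl) = tan(106°) = -3.49
Z_in = Z_0·(Z_L + jZ_0·tanβl)/(Z_0 + jZ_L·tanβl)
     = 50·(22.1 − j174)/(50 − j77.1)

Z_in ≈ 86.2 − j41.6 Ω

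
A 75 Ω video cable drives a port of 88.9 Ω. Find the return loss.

Γ = (88.9 − 75)/(88.9 + 75) = 0.0848
RL = −20·log₁₀|Γ| = −20·log₁₀(0.0848)

RL ≈ 21.4 dB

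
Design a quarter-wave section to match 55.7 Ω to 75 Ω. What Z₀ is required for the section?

Z_qwt = √(Z_0·R_L) = √(75 × 55.7) = √4178

Z_qwt ≈ 64.6 Ω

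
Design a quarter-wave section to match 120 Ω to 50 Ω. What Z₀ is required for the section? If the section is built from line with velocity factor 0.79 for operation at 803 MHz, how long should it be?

Z_qwt ≈ 77.5 Ω; length ≈ 7.38 cm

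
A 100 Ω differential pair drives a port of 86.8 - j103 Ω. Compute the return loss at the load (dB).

RL ≈ 6.25 dB

Γ = (-13.2 − j103)/(186.8 − j103), |Γ| = 0.487
RL = −20·log₁₀|Γ| = −20·log₁₀(0.487)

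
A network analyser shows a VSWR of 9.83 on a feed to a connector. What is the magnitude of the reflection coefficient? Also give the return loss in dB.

|Γ| ≈ 0.815; return loss ≈ 1.77 dB

|Γ| = (S − 1)/(S + 1) = (9.83 − 1)/(9.83 + 1) = 8.83/10.8
RL = −20·log₁₀|Γ| = −20·log₁₀(0.815)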